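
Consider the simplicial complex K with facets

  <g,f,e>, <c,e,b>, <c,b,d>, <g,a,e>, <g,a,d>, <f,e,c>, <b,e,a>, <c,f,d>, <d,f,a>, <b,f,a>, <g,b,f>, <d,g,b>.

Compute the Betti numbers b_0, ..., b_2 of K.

Fix the vertex order a < b < c < d < e < f < g and write every simplex with vertices in increasing order. Then dim K = 2 and the simplices of K are:

  0-simplices (7): a, b, c, d, e, f, g
  1-simplices (18): ab, ad, ae, af, ag, bc, bd, be, bf, bg, cd, ce, cf, df, dg, ef, eg, fg
  2-simplices (12): abe, abf, adf, adg, aeg, bcd, bce, bdg, bfg, cdf, cef, efg

so the chain groups are C_0 ≅ Z^7, C_1 ≅ Z^18, C_2 ≅ Z^12.

∂_1: C_1 → C_0 is given by ∂[p,q] = [q] − [p]. For instance
  ∂bg = g − b.
The resulting 7×18 matrix has rank 6, and its Smith normal form has invariant factors (1,1,1,1,1,1).

Boundary ∂_2: C_2 → C_1 maps a triangle to the signed sum of its edges. For instance
  ∂bcd = cd − bd + bc,
  ∂abf = bf − af + ab.
The 18×12 boundary matrix has rank 12 and Smith normal form diag(1,1,1,1,1,1,1,1,1,1,1,2).

Now H_k = ker ∂_k / im ∂_{k+1}, so:

  H_0: rank C_0 − rank ∂_1 = 7 − 6 = 1, and the invariant factors of ∂_1 are all 1, so H_0 = Z.
  H_1: rank ker ∂_1 − rank ∂_2 = (18 − 6) − 12 = 0, and ∂_2 has invariant factor 2 > 1, so H_1 = Z/2Z.
  H_2: rank ker ∂_2 − rank ∂_3 = (12 − 12) − 0 = 0, and there is no ∂_3, so H_2 = 0.

As a check, the Euler characteristic is 7 − 18 + 12 = 1, which agrees with 1 − 0 + 0 = 1.
(K is a triangulation of the real projective plane RP^2.)

Hence the Betti numbers are b_0 = 1, b_1 = 0, b_2 = 0.

b_0 = 1, b_1 = 0, b_2 = 0.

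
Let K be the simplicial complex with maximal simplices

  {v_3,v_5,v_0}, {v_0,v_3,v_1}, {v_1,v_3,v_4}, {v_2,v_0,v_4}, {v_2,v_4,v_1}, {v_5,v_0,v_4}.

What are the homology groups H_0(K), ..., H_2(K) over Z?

We work with the vertex ordering v_0 < v_1 < v_2 < v_3 < v_4 < v_5. The simplices of K, each written with vertices in increasing order, are:

  0-simplices (6): [v_0], [v_1], [v_2], [v_3], [v_4], [v_5]
  1-simplices (12): [v_0,v_1], [v_0,v_2], [v_0,v_3], [v_0,v_4], [v_0,v_5], [v_1,v_2], [v_1,v_3], [v_1,v_4], [v_2,v_4], [v_3,v_4], [v_3,v_5], [v_4,v_5]
  2-simplices (6): [v_0,v_1,v_3], [v_0,v_2,v_4], [v_0,v_3,v_5], [v_0,v_4,v_5], [v_1,v_2,v_4], [v_1,v_3,v_4]

Hence C_0 ≅ Z^6, C_1 ≅ Z^12, C_2 ≅ Z^6.

∂_1: C_1 → C_0 sends each edge [p,q] (with p < q) to q − p. For instance
  ∂[v_0,v_2] = [v_2] − [v_0].
This gives a 6×12 integer matrix of rank 5; reducing to Smith normal form yields diagonal entries (1,1,1,1,1).

The boundary map ∂_2: C_2 → C_1 sends each 2-simplex [p,q,r] to [q,r] − [p,r] + [p,q]. For instance
  ∂[v_0,v_1,v_3] = [v_1,v_3] − [v_0,v_3] + [v_0,v_1],
  ∂[v_1,v_3,v_4] = [v_3,v_4] − [v_1,v_4] + [v_1,v_3].
The resulting 12×6 matrix has rank 6, and its Smith normal form has invariant factors (1,1,1,1,1,1).

Now H_k = ker ∂_k / im ∂_{k+1}, so:

  H_0: rank C_0 − rank ∂_1 = 6 − 5 = 1, and the invariant factors of ∂_1 are all 1, so H_0 ≅ Z.
  H_1: rank ker ∂_1 − rank ∂_2 = (12 − 5) − 6 = 1, and the invariant factors of ∂_2 are all 1, so H_1 ≅ Z.
  H_2: rank ker ∂_2 − rank ∂_3 = (6 − 6) − 0 = 0, and there is no ∂_3, so H_2 ≅ 0.

H_0 = Z,  H_1 = Z,  H_2 = 0.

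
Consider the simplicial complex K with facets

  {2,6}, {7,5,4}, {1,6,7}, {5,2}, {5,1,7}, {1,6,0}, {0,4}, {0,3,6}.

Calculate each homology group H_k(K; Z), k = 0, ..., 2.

Order the vertices as 0 < 1 < 2 < 3 < 4 < 5 < 6 < 7. Listing each simplex with vertices in this order, K has dimension 2 with simplices:

  0-simplices (8): [0], [1], [2], [3], [4], [5], [6], [7]
  1-simplices (14): [0,1], [0,3], [0,4], [0,6], [1,5], [1,6], [1,7], [2,5], [2,6], [3,6], [4,5], [4,7], [5,7], [6,7]
  2-simplices (5): [0,1,6], [0,3,6], [1,5,7], [1,6,7], [4,5,7]

Hence C_0 ≅ Z^8, C_1 ≅ Z^14, C_2 ≅ Z^5.

The boundary map ∂_1: C_1 → C_0 sends each edge [p,q] (with p < q) to q − p. For instance
  ∂[0,3] = [3] − [0].
As a 8×14 matrix over Z this has rank 7, with invariant factors (1,1,1,1,1,1,1).

∂_2: C_2 → C_1 sends each 2-simplex [p,q,r] to [q,r] − [p,r] + [p,q]. For instance
  ∂[1,5,7] = [5,7] − [1,7] + [1,5],
  ∂[4,5,7] = [5,7] − [4,7] + [4,5].
As a 14×5 matrix over Z this has rank 5, with invariant factors (1,1,1,1,1).

From H_k ≅ ker(∂_k) / im(∂_{k+1}) we obtain:

  H_0: rank C_0 − rank ∂_1 = 8 − 7 = 1, and the invariant factors of ∂_1 are all 1, so H_0 = Z.
  H_1: rank ker ∂_1 − rank ∂_2 = (14 − 7) − 5 = 2, and the invariant factors of ∂_2 are all 1, so H_1 = Z^2.
  H_2: rank ker ∂_2 − rank ∂_3 = (5 − 5) − 0 = 0, and there is no ∂_3, so H_2 = 0.

H_0 ≅ Z,  H_1 ≅ Z^2,  H_2 = 0.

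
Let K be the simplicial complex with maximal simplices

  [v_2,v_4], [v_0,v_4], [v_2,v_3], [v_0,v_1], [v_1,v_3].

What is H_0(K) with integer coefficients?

We work with the vertex ordering v_0 < v_1 < v_2 < v_3 < v_4. The simplices of K, each written with vertices in increasing order, are:

  0-simplices (5): [v_0], [v_1], [v_2], [v_3], [v_4]
  1-simplices (5): [v_0,v_1], [v_0,v_4], [v_1,v_3], [v_2,v_3], [v_2,v_4]

so the chain groups are C_0 ≅ Z^5, C_1 ≅ Z^5.

∂_1: C_1 → C_0 is given by ∂[p,q] = [q] − [p]. For instance
  ∂[v_2,v_3] = [v_3] − [v_2].
The resulting 5×5 matrix has rank 4, and its Smith normal form has invariant factors (1,1,1,1).

Computing H_k = (kernel of ∂_k) / (image of ∂_{k+1}):

  H_0: rank C_0 − rank ∂_1 = 5 − 4 = 1, and the invariant factors of ∂_1 are all 1, so H_0 ≅ Z.

H_0 ≅ Z.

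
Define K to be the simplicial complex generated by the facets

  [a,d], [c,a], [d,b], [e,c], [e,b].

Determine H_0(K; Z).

Order the vertices as a < b < c < d < e. Listing each simplex with vertices in this order, K has dimension 1 with simplices:

  0-simplices (5): a, b, c, d, e
  1-simplices (5): ac, ad, bd, be, ce

so the chain groups are C_0 ≅ Z^5, C_1 ≅ Z^5.

∂_1: C_1 → C_0 maps an edge to its endpoints' difference, ∂[p,q] = q − p. For instance
  ∂be = e − b.
The 5×5 boundary matrix has rank 4 and Smith normal form diag(1,1,1,1).

Reading off H_k = ker ∂_k / im ∂_{k+1}:

  H_0: rank C_0 − rank ∂_1 = 5 − 4 = 1, and the invariant factors of ∂_1 are all 1, so H_0 ≅ Z.

H_0 = Z.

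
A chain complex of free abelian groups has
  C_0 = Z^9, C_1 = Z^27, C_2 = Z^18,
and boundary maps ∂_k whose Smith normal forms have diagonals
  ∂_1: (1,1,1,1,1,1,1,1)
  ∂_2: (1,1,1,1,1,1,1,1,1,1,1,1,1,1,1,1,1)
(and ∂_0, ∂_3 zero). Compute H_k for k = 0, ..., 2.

H_0: b_0 = 9 − 0 − 8 = 1; torsion from ∂_1 factors > 1: none. So H_0 ≅ Z.
H_1: b_1 = 27 − 8 − 17 = 2; torsion from ∂_2 factors > 1: none. So H_1 ≅ Z^2.
H_2: b_2 = 18 − 17 − 0 = 1; torsion from ∂_3 factors > 1: none. So H_2 ≅ Z.

H_0 ≅ Z,  H_1 ≅ Z^2,  H_2 ≅ Z.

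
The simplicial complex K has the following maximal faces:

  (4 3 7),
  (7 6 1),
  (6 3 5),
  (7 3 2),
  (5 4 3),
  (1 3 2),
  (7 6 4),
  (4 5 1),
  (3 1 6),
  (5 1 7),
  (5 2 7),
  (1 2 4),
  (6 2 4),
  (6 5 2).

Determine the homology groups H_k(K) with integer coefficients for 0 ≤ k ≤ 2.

H_0 = Z,  H_1 = Z^2,  H_2 = Z.

Order the vertices as 1 < 2 < 3 < 4 < 5 < 6 < 7. Listing each simplex with vertices in this order, K has dimension 2 with simplices:

  0-simplices (7): [1], [2], [3], [4], [5], [6], [7]
  1-simplices (21): [1,2], [1,3], [1,4], [1,5], [1,6], [1,7], [2,3], [2,4], [2,5], [2,6], [2,7], [3,4], [3,5], [3,6], [3,7], [4,5], [4,6], [4,7], [5,6], [5,7], [6,7]
  2-simplices (14): [1,2,3], [1,2,4], [1,3,6], [1,4,5], [1,5,7], [1,6,7], [2,3,7], [2,4,6], [2,5,6], [2,5,7], [3,4,5], [3,4,7], [3,5,6], [4,6,7]

giving chain groups C_0 ≅ Z^7, C_1 ≅ Z^21, C_2 ≅ Z^14.

Boundary ∂_1: C_1 → C_0 is given by ∂[p,q] = [q] − [p]. For instance
  ∂[4,5] = [5] − [4].
The 7×21 boundary matrix has rank 6 and Smith normal form diag(1,1,1,1,1,1).

∂_2: C_2 → C_1 sends each 2-simplex [p,q,r] to [q,r] − [p,r] + [p,q]. For instance
  ∂[4,6,7] = [6,7] − [4,7] + [4,6],
  ∂[3,5,6] = [5,6] − [3,6] + [3,5].
The 21×14 boundary matrix has rank 13 and Smith normal form diag(1,1,1,1,1,1,1,1,1,1,1,1,1).

Now H_k = ker ∂_k / im ∂_{k+1}, so:

  H_0: rank C_0 − rank ∂_1 = 7 − 6 = 1, and the invariant factors of ∂_1 are all 1, so H_0 = Z.
  H_1: rank ker ∂_1 − rank ∂_2 = (21 − 6) − 13 = 2, and the invariant factors of ∂_2 are all 1, so H_1 = Z^2.
  H_2: rank ker ∂_2 − rank ∂_3 = (14 − 13) − 0 = 1, and there is no ∂_3, so H_2 = Z.

As a check, the Euler characteristic is 7 − 21 + 14 = 0, which agrees with 1 − 2 + 1 = 0.
(K is a triangulation of the torus T^2.)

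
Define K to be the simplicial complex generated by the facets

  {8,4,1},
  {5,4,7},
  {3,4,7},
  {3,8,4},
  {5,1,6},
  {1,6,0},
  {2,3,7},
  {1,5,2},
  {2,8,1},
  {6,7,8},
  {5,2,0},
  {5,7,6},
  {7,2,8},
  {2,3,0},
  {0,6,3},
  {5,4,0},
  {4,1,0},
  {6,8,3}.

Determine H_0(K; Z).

Take the total order 0 < 1 < 2 < 3 < 4 < 5 < 6 < 7 < 8 on the vertex set. Then K (dimension 2) consists of the simplices:

  0-simplices (9): [0], [1], [2], [3], [4], [5], [6], [7], [8]
  1-simplices (27): (27 of them)
  2-simplices (18): [0,1,4], [0,1,6], [0,2,3], [0,2,5], [0,3,6], [0,4,5], [1,2,5], [1,2,8], [1,4,8], [1,5,6], [2,3,7], [2,7,8], [3,4,7], [3,4,8], [3,6,8], [4,5,7], [5,6,7], [6,7,8]

so the chain groups are C_0 ≅ Z^9, C_1 ≅ Z^27, C_2 ≅ Z^18.

∂_1: C_1 → C_0 maps an edge to its endpoints' difference, ∂[p,q] = q − p.
This gives a 9×27 integer matrix of rank 8; reducing to Smith normal form yields diagonal entries (1,1,1,1,1,1,1,1).

∂_2: C_2 → C_1 sends each 2-simplex [p,q,r] to [q,r] − [p,r] + [p,q]. For instance
  ∂[6,7,8] = [7,8] − [6,8] + [6,7],
  ∂[2,7,8] = [7,8] − [2,8] + [2,7].
The resulting 27×18 matrix has rank 18, and its Smith normal form has invariant factors (1,1,1,1,1,1,1,1,1,1,1,1,1,1,1,1,1,2).

From H_k ≅ ker(∂_k) / im(∂_{k+1}) we obtain:

  H_0: rank C_0 − rank ∂_1 = 9 − 8 = 1, and the invariant factors of ∂_1 are all 1, so H_0 ≅ Z.

H_0 = Z.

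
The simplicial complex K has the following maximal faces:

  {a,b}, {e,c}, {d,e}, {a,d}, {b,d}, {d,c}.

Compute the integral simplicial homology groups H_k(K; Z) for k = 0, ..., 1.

H_0 ≅ Z,  H_1 ≅ Z^2.

We work with the vertex ordering a < b < c < d < e. The simplices of K, each written with vertices in increasing order, are:

  0-simplices (5): a, b, c, d, e
  1-simplices (6): ab, ad, bd, cd, ce, de

so the chain groups are C_0 ≅ Z^5, C_1 ≅ Z^6.

∂_1: C_1 → C_0 sends each edge [p,q] (with p < q) to q − p. For instance
  ∂ad = d − a.
The resulting 5×6 matrix has rank 4, and its Smith normal form has invariant factors (1,1,1,1).

From H_k ≅ ker(∂_k) / im(∂_{k+1}) we obtain:

  H_0: rank C_0 − rank ∂_1 = 5 − 4 = 1, and the invariant factors of ∂_1 are all 1, so H_0 = Z.
  H_1: rank ker ∂_1 − rank ∂_2 = (6 − 4) − 0 = 2, and there is no ∂_2, so H_1 = Z^2.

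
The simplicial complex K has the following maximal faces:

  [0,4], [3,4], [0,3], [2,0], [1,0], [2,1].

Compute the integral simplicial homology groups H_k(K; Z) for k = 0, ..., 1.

H_0 = Z,  H_1 = Z^2.

K has 5 vertices, 6 edges.
rank ∂_0 = 0, rank ∂_1 = 4 ⇒ b_0 = 5 − 0 − 4 = 1; all invariant factors of ∂_1 are 1 so no torsion. So H_0 = Z.
rank ∂_1 = 4, rank ∂_2 = 0 ⇒ b_1 = 6 − 4 − 0 = 2. So H_1 = Z^2.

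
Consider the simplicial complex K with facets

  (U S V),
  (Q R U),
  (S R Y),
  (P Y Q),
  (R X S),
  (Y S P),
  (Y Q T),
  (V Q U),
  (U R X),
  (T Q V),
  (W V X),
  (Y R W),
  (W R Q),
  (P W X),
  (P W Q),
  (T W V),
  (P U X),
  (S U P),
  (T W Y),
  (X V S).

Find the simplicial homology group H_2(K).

H_2 = 0.

K has 10 vertices, 30 edges, 20 triangles.
rank ∂_2 = 20, rank ∂_3 = 0 ⇒ b_2 = 20 − 20 − 0 = 0. So H_2 = 0.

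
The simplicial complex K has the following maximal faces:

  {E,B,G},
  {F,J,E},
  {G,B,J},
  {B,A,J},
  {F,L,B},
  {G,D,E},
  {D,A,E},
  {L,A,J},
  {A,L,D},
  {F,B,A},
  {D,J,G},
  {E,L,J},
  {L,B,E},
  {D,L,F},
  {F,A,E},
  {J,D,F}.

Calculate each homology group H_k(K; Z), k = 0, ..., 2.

K has 8 vertices, 24 edges, 16 triangles.
rank ∂_0 = 0, rank ∂_1 = 7 ⇒ b_0 = 8 − 0 − 7 = 1; all invariant factors of ∂_1 are 1 so no torsion. So H_0 ≅ Z.
rank ∂_1 = 7, rank ∂_2 = 15 ⇒ b_1 = 24 − 7 − 15 = 2; all invariant factors of ∂_2 are 1 so no torsion. So H_1 ≅ Z^2.
rank ∂_2 = 15, rank ∂_3 = 0 ⇒ b_2 = 16 − 15 − 0 = 1. So H_2 ≅ Z.

H_0 = Z,  H_1 = Z^2,  H_2 = Z.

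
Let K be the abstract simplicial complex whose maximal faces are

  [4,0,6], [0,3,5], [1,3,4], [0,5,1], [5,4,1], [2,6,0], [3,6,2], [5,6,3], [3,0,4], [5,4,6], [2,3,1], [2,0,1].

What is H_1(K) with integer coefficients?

H_1 ≅ Z/2.

We work with the vertex ordering 0 < 1 < 2 < 3 < 4 < 5 < 6. The simplices of K, each written with vertices in increasing order, are:

  0-simplices (7): [0], [1], [2], [3], [4], [5], [6]
  1-simplices (18): [0,1], [0,2], [0,3], [0,4], [0,5], [0,6], [1,2], [1,3], [1,4], [1,5], [2,3], [2,6], [3,4], [3,5], [3,6], [4,5], [4,6], [5,6]
  2-simplices (12): [0,1,2], [0,1,5], [0,2,6], [0,3,4], [0,3,5], [0,4,6], [1,2,3], [1,3,4], [1,4,5], [2,3,6], [3,5,6], [4,5,6]

so the chain groups are C_0 ≅ Z^7, C_1 ≅ Z^18, C_2 ≅ Z^12.

∂_1: C_1 → C_0 maps an edge to its endpoints' difference, ∂[p,q] = q − p. For instance
  ∂[1,2] = [2] − [1].
This gives a 7×18 integer matrix of rank 6; reducing to Smith normal form yields diagonal entries (1,1,1,1,1,1).

∂_2: C_2 → C_1 sends each 2-simplex [p,q,r] to [q,r] − [p,r] + [p,q]. For instance
  ∂[0,3,5] = [3,5] − [0,5] + [0,3],
  ∂[1,2,3] = [2,3] − [1,3] + [1,2].
The 18×12 boundary matrix has rank 12 and Smith normal form diag(1,1,1,1,1,1,1,1,1,1,1,2).

From H_k ≅ ker(∂_k) / im(∂_{k+1}) we obtain:

  H_1: rank ker ∂_1 − rank ∂_2 = (18 − 6) − 12 = 0, and ∂_2 has invariant factor 2 > 1, so H_1 = Z/2.

(K is a triangulation of the real projective plane RP^2.)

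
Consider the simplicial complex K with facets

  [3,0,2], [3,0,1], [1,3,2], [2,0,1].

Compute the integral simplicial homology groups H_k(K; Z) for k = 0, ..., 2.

H_0 ≅ Z,  H_1 = 0,  H_2 ≅ Z.

Order the vertices as 0 < 1 < 2 < 3. Listing each simplex with vertices in this order, K has dimension 2 with simplices:

  0-simplices (4): [0], [1], [2], [3]
  1-simplices (6): [0,1], [0,2], [0,3], [1,2], [1,3], [2,3]
  2-simplices (4): [0,1,2], [0,1,3], [0,2,3], [1,2,3]

Hence C_0 ≅ Z^4, C_1 ≅ Z^6, C_2 ≅ Z^4.

Boundary ∂_1: C_1 → C_0 sends each edge [p,q] (with p < q) to q − p.
The resulting 4×6 matrix has rank 3, and its Smith normal form has invariant factors (1,1,1).

∂_2: C_2 → C_1 acts by ∂[p,q,r] = [q,r] − [p,r] + [p,q]. For instance
  ∂[0,2,3] = [2,3] − [0,3] + [0,2],
  ∂[0,1,2] = [1,2] − [0,2] + [0,1].
The resulting 6×4 matrix has rank 3, and its Smith normal form has invariant factors (1,1,1).

Computing H_k = (kernel of ∂_k) / (image of ∂_{k+1}):

  H_0: rank C_0 − rank ∂_1 = 4 − 3 = 1, and the invariant factors of ∂_1 are all 1, so H_0 = Z.
  H_1: rank ker ∂_1 − rank ∂_2 = (6 − 3) − 3 = 0, and the invariant factors of ∂_2 are all 1, so H_1 = 0.
  H_2: rank ker ∂_2 − rank ∂_3 = (4 − 3) − 0 = 1, and there is no ∂_3, so H_2 = Z.

As a check, the Euler characteristic is 4 − 6 + 4 = 2, which agrees with 1 − 0 + 1 = 2.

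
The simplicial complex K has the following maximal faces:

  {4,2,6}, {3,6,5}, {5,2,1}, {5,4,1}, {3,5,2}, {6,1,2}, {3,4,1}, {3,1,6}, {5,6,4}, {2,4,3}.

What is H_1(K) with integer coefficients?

H_1 ≅ Z/2Z.

Fix the vertex order 1 < 2 < 3 < 4 < 5 < 6 and write every simplex with vertices in increasing order. Then dim K = 2 and the simplices of K are:

  0-simplices (6): [1], [2], [3], [4], [5], [6]
  1-simplices (15): [1,2], [1,3], [1,4], [1,5], [1,6], [2,3], [2,4], [2,5], [2,6], [3,4], [3,5], [3,6], [4,5], [4,6], [5,6]
  2-simplices (10): [1,2,5], [1,2,6], [1,3,4], [1,3,6], [1,4,5], [2,3,4], [2,3,5], [2,4,6], [3,5,6], [4,5,6]

Hence C_0 ≅ Z^6, C_1 ≅ Z^15, C_2 ≅ Z^10.

∂_1: C_1 → C_0 maps an edge to its endpoints' difference, ∂[p,q] = q − p. For instance
  ∂[2,6] = [6] − [2].
This gives a 6×15 integer matrix of rank 5; reducing to Smith normal form yields diagonal entries (1,1,1,1,1).

Boundary ∂_2: C_2 → C_1 sends each 2-simplex [p,q,r] to [q,r] − [p,r] + [p,q]. For instance
  ∂[2,4,6] = [4,6] − [2,6] + [2,4],
  ∂[2,3,4] = [3,4] − [2,4] + [2,3].
The 15×10 boundary matrix has rank 10 and Smith normal form diag(1,1,1,1,1,1,1,1,1,2).

Now H_k = ker ∂_k / im ∂_{k+1}, so:

  H_1: rank ker ∂_1 − rank ∂_2 = (15 − 5) − 10 = 0, and ∂_2 has invariant factor 2 > 1, so H_1 ≅ Z/2Z.

(K is a triangulation of the real projective plane RP^2.)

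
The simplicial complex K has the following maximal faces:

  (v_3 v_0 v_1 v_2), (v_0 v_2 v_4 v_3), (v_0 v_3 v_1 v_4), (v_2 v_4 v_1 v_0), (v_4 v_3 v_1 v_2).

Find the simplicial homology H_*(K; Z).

H_0 ≅ Z,  H_1 = 0,  H_2 = 0,  H_3 ≅ Z.

Take the total order v_0 < v_1 < v_2 < v_3 < v_4 on the vertex set. Then K (dimension 3) consists of the simplices:

  0-simplices (5): [v_0], [v_1], [v_2], [v_3], [v_4]
  1-simplices (10): [v_0,v_1], [v_0,v_2], [v_0,v_3], [v_0,v_4], [v_1,v_2], [v_1,v_3], [v_1,v_4], [v_2,v_3], [v_2,v_4], [v_3,v_4]
  2-simplices (10): [v_0,v_1,v_2], [v_0,v_1,v_3], [v_0,v_1,v_4], [v_0,v_2,v_3], [v_0,v_2,v_4], [v_0,v_3,v_4], [v_1,v_2,v_3], [v_1,v_2,v_4], [v_1,v_3,v_4], [v_2,v_3,v_4]
  3-simplices (5): [v_0,v_1,v_2,v_3], [v_0,v_1,v_2,v_4], [v_0,v_1,v_3,v_4], [v_0,v_2,v_3,v_4], [v_1,v_2,v_3,v_4]

giving chain groups C_0 ≅ Z^5, C_1 ≅ Z^10, C_2 ≅ Z^10, C_3 ≅ Z^5.

Boundary ∂_1: C_1 → C_0 sends each edge [p,q] (with p < q) to q − p.
The 5×10 boundary matrix has rank 4 and Smith normal form diag(1,1,1,1).

∂_2: C_2 → C_1 acts by ∂[p,q,r] = [q,r] − [p,r] + [p,q]. For instance
  ∂[v_1,v_3,v_4] = [v_3,v_4] − [v_1,v_4] + [v_1,v_3],
  ∂[v_0,v_1,v_2] = [v_1,v_2] − [v_0,v_2] + [v_0,v_1].
As a 10×10 matrix over Z this has rank 6, with invariant factors (1,1,1,1,1,1).

Boundary ∂_3: C_3 → C_2 sends each 3-simplex σ to the alternating sum Σ_i (−1)^i (σ with its i-th vertex removed). For instance
  ∂[v_0,v_1,v_2,v_3] = [v_1,v_2,v_3] − [v_0,v_2,v_3] + [v_0,v_1,v_3] − [v_0,v_1,v_2],
  ∂[v_0,v_1,v_3,v_4] = [v_1,v_3,v_4] − [v_0,v_3,v_4] + [v_0,v_1,v_4] − [v_0,v_1,v_3].
This gives a 10×5 integer matrix of rank 4; reducing to Smith normal form yields diagonal entries (1,1,1,1).

Computing H_k = (kernel of ∂_k) / (image of ∂_{k+1}):

  H_0: rank C_0 − rank ∂_1 = 5 − 4 = 1, and the invariant factors of ∂_1 are all 1, so H_0 = Z.
  H_1: rank ker ∂_1 − rank ∂_2 = (10 − 4) − 6 = 0, and the invariant factors of ∂_2 are all 1, so H_1 = 0.
  H_2: rank ker ∂_2 − rank ∂_3 = (10 − 6) − 4 = 0, and the invariant factors of ∂_3 are all 1, so H_2 = 0.
  H_3: rank ker ∂_3 − rank ∂_4 = (5 − 4) − 0 = 1, and there is no ∂_4, so H_3 = Z.

(K is a triangulation of the 3-sphere S^3.)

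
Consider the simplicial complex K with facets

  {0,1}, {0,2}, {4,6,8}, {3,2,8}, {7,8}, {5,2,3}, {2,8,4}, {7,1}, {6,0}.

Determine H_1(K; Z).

Take the total order 0 < 1 < 2 < 3 < 4 < 5 < 6 < 7 < 8 on the vertex set. Then K (dimension 2) consists of the simplices:

  0-simplices (9): [0], [1], [2], [3], [4], [5], [6], [7], [8]
  1-simplices (14): [0,1], [0,2], [0,6], [1,7], [2,3], [2,4], [2,5], [2,8], [3,5], [3,8], [4,6], [4,8], [6,8], [7,8]
  2-simplices (4): [2,3,5], [2,3,8], [2,4,8], [4,6,8]

giving chain groups C_0 ≅ Z^9, C_1 ≅ Z^14, C_2 ≅ Z^4.

The boundary map ∂_1: C_1 → C_0 sends each edge [p,q] (with p < q) to q − p.
This gives a 9×14 integer matrix of rank 8; reducing to Smith normal form yields diagonal entries (1,1,1,1,1,1,1,1).

Boundary ∂_2: C_2 → C_1 sends each 2-simplex [p,q,r] to [q,r] − [p,r] + [p,q]. For instance
  ∂[2,3,5] = [3,5] − [2,5] + [2,3],
  ∂[2,4,8] = [4,8] − [2,8] + [2,4].
The resulting 14×4 matrix has rank 4, and its Smith normal form has invariant factors (1,1,1,1).

From H_k ≅ ker(∂_k) / im(∂_{k+1}) we obtain:

  H_1: rank ker ∂_1 − rank ∂_2 = (14 − 8) − 4 = 2, and the invariant factors of ∂_2 are all 1, so H_1 ≅ Z^2.

H_1 ≅ Z^2.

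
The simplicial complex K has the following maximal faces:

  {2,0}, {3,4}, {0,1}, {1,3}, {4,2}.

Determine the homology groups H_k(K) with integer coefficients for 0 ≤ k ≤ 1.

K has 5 vertices, 5 edges.
rank ∂_0 = 0, rank ∂_1 = 4 ⇒ b_0 = 5 − 0 − 4 = 1; all invariant factors of ∂_1 are 1 so no torsion. So H_0 ≅ Z.
rank ∂_1 = 4, rank ∂_2 = 0 ⇒ b_1 = 5 − 4 − 0 = 1. So H_1 ≅ Z.

H_0 = Z,  H_1 = Z.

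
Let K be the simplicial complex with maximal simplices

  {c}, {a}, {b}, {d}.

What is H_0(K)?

Take the total order a < b < c < d on the vertex set. Then K (dimension 0) consists of the simplices:

  0-simplices (4): a, b, c, d

so the chain groups are C_0 ≅ Z^4.

From H_k ≅ ker(∂_k) / im(∂_{k+1}) we obtain:

  H_0: rank C_0 − rank ∂_1 = 4 − 0 = 4, and there is no ∂_1, so H_0 ≅ Z^4.

(K is a triangulation of a set of 4 points.)

H_0 ≅ Z^4.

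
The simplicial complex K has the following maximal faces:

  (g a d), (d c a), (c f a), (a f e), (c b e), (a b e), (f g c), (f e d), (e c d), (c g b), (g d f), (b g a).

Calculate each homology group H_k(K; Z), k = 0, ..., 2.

H_0 = Z,  H_1 = Z/2,  H_2 = 0.

Order the vertices as a < b < c < d < e < f < g. Listing each simplex with vertices in this order, K has dimension 2 with simplices:

  0-simplices (7): a, b, c, d, e, f, g
  1-simplices (18): ab, ac, ad, ae, af, ag, bc, be, bg, cd, ce, cf, cg, de, df, dg, ef, fg
  2-simplices (12): abe, abg, acd, acf, adg, aef, bce, bcg, cde, cfg, def, dfg

so the chain groups are C_0 ≅ Z^7, C_1 ≅ Z^18, C_2 ≅ Z^12.

∂_1: C_1 → C_0 sends each edge [p,q] (with p < q) to q − p. For instance
  ∂bc = c − b.
The 7×18 boundary matrix has rank 6 and Smith normal form diag(1,1,1,1,1,1).

Boundary ∂_2: C_2 → C_1 maps a triangle to the signed sum of its edges. For instance
  ∂bcg = cg − bg + bc,
  ∂abg = bg − ag + ab.
This gives a 18×12 integer matrix of rank 12; reducing to Smith normal form yields diagonal entries (1,1,1,1,1,1,1,1,1,1,1,2).

Now H_k = ker ∂_k / im ∂_{k+1}, so:

  H_0: rank C_0 − rank ∂_1 = 7 − 6 = 1, and the invariant factors of ∂_1 are all 1, so H_0 ≅ Z.
  H_1: rank ker ∂_1 − rank ∂_2 = (18 − 6) − 12 = 0, and ∂_2 has invariant factor 2 > 1, so H_1 ≅ Z/2.
  H_2: rank ker ∂_2 − rank ∂_3 = (12 − 12) − 0 = 0, and there is no ∂_3, so H_2 ≅ 0.

As a check, the Euler characteristic is 7 − 18 + 12 = 1, which agrees with 1 − 0 + 0 = 1.
(K is a triangulation of the real projective plane RP^2.)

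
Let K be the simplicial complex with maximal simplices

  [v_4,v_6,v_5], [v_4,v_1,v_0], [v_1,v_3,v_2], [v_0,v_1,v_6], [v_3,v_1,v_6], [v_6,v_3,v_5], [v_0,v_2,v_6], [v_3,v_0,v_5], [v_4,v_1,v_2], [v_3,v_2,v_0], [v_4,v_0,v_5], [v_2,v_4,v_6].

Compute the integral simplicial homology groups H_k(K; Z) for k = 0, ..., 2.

Take the total order v_0 < v_1 < v_2 < v_3 < v_4 < v_5 < v_6 on the vertex set. Then K (dimension 2) consists of the simplices:

  0-simplices (7): [v_0], [v_1], [v_2], [v_3], [v_4], [v_5], [v_6]
  1-simplices (18): (18 of them)
  2-simplices (12): (12 of them)

giving chain groups C_0 ≅ Z^7, C_1 ≅ Z^18, C_2 ≅ Z^12.

The boundary map ∂_1: C_1 → C_0 is given by ∂[p,q] = [q] − [p].
As a 7×18 matrix over Z this has rank 6, with invariant factors (1,1,1,1,1,1).

∂_2: C_2 → C_1 acts by ∂[p,q,r] = [q,r] − [p,r] + [p,q]. For instance
  ∂[v_0,v_3,v_5] = [v_3,v_5] − [v_0,v_5] + [v_0,v_3],
  ∂[v_1,v_3,v_6] = [v_3,v_6] − [v_1,v_6] + [v_1,v_3].
The resulting 18×12 matrix has rank 12, and its Smith normal form has invariant factors (1,1,1,1,1,1,1,1,1,1,1,2).

Computing H_k = (kernel of ∂_k) / (image of ∂_{k+1}):

  H_0: rank C_0 − rank ∂_1 = 7 − 6 = 1, and the invariant factors of ∂_1 are all 1, so H_0 = Z.
  H_1: rank ker ∂_1 − rank ∂_2 = (18 − 6) − 12 = 0, and ∂_2 has invariant factor 2 > 1, so H_1 = Z/2.
  H_2: rank ker ∂_2 − rank ∂_3 = (12 − 12) − 0 = 0, and there is no ∂_3, so H_2 = 0.

As a check, the Euler characteristic is 7 − 18 + 12 = 1, which agrees with 1 − 0 + 0 = 1.

H_0 = Z,  H_1 = Z/2,  H_2 = 0.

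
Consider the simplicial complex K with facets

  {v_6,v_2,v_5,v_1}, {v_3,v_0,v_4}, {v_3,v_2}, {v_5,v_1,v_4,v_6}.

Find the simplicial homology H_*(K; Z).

H_0 = Z,  H_1 = Z,  H_2 = 0,  H_3 = 0.

We work with the vertex ordering v_0 < v_1 < v_2 < v_3 < v_4 < v_5 < v_6. The simplices of K, each written with vertices in increasing order, are:

  0-simplices (7): [v_0], [v_1], [v_2], [v_3], [v_4], [v_5], [v_6]
  1-simplices (13): [v_0,v_3], [v_0,v_4], [v_1,v_2], [v_1,v_4], [v_1,v_5], [v_1,v_6], [v_2,v_3], [v_2,v_5], [v_2,v_6], [v_3,v_4], [v_4,v_5], [v_4,v_6], [v_5,v_6]
  2-simplices (8): [v_0,v_3,v_4], [v_1,v_2,v_5], [v_1,v_2,v_6], [v_1,v_4,v_5], [v_1,v_4,v_6], [v_1,v_5,v_6], [v_2,v_5,v_6], [v_4,v_5,v_6]
  3-simplices (2): [v_1,v_2,v_5,v_6], [v_1,v_4,v_5,v_6]

giving chain groups C_0 ≅ Z^7, C_1 ≅ Z^13, C_2 ≅ Z^8, C_3 ≅ Z^2.

Boundary ∂_1: C_1 → C_0 is given by ∂[p,q] = [q] − [p]. For instance
  ∂[v_2,v_5] = [v_5] − [v_2].
This gives a 7×13 integer matrix of rank 6; reducing to Smith normal form yields diagonal entries (1,1,1,1,1,1).

The boundary map ∂_2: C_2 → C_1 sends each 2-simplex [p,q,r] to [q,r] − [p,r] + [p,q]. For instance
  ∂[v_1,v_4,v_6] = [v_4,v_6] − [v_1,v_6] + [v_1,v_4],
  ∂[v_1,v_4,v_5] = [v_4,v_5] − [v_1,v_5] + [v_1,v_4].
The resulting 13×8 matrix has rank 6, and its Smith normal form has invariant factors (1,1,1,1,1,1).

∂_3: C_3 → C_2 sends each 3-simplex σ to the alternating sum Σ_i (−1)^i (σ with its i-th vertex removed). For instance
  ∂[v_1,v_4,v_5,v_6] = [v_4,v_5,v_6] − [v_1,v_5,v_6] + [v_1,v_4,v_6] − [v_1,v_4,v_5],
  ∂[v_1,v_2,v_5,v_6] = [v_2,v_5,v_6] − [v_1,v_5,v_6] + [v_1,v_2,v_6] − [v_1,v_2,v_5].
The 8×2 boundary matrix has rank 2 and Smith normal form diag(1,1).

From H_k ≅ ker(∂_k) / im(∂_{k+1}) we obtain:

  H_0: rank C_0 − rank ∂_1 = 7 − 6 = 1, and the invariant factors of ∂_1 are all 1, so H_0 = Z.
  H_1: rank ker ∂_1 − rank ∂_2 = (13 − 6) − 6 = 1, and the invariant factors of ∂_2 are all 1, so H_1 = Z.
  H_2: rank ker ∂_2 − rank ∂_3 = (8 − 6) − 2 = 0, and the invariant factors of ∂_3 are all 1, so H_2 = 0.
  H_3: rank ker ∂_3 − rank ∂_4 = (2 − 2) − 0 = 0, and there is no ∂_4, so H_3 = 0.

As a check, the Euler characteristic is 7 − 13 + 8 − 2 = 0, which agrees with 1 − 1 + 0 − 0 = 0.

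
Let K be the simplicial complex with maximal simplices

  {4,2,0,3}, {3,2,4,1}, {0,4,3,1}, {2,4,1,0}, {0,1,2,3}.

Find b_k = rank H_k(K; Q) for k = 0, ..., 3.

b_0 = 1, b_1 = 0, b_2 = 0, b_3 = 1.

Fix the vertex order 0 < 1 < 2 < 3 < 4 and write every simplex with vertices in increasing order. Then dim K = 3 and the simplices of K are:

  0-simplices (5): [0], [1], [2], [3], [4]
  1-simplices (10): [0,1], [0,2], [0,3], [0,4], [1,2], [1,3], [1,4], [2,3], [2,4], [3,4]
  2-simplices (10): [0,1,2], [0,1,3], [0,1,4], [0,2,3], [0,2,4], [0,3,4], [1,2,3], [1,2,4], [1,3,4], [2,3,4]
  3-simplices (5): [0,1,2,3], [0,1,2,4], [0,1,3,4], [0,2,3,4], [1,2,3,4]

so the chain groups are C_0 ≅ Z^5, C_1 ≅ Z^10, C_2 ≅ Z^10, C_3 ≅ Z^5.

∂_1: C_1 → C_0 maps an edge to its endpoints' difference, ∂[p,q] = q − p.
As a 5×10 matrix over Z this has rank 4, with invariant factors (1,1,1,1).

Boundary ∂_2: C_2 → C_1 maps a triangle to the signed sum of its edges. For instance
  ∂[0,1,3] = [1,3] − [0,3] + [0,1],
  ∂[1,2,3] = [2,3] − [1,3] + [1,2].
The resulting 10×10 matrix has rank 6, and its Smith normal form has invariant factors (1,1,1,1,1,1).

The boundary map ∂_3: C_3 → C_2 sends each 3-simplex σ to the alternating sum Σ_i (−1)^i (σ with its i-th vertex removed). For instance
  ∂[0,1,2,3] = [1,2,3] − [0,2,3] + [0,1,3] − [0,1,2],
  ∂[0,2,3,4] = [2,3,4] − [0,3,4] + [0,2,4] − [0,2,3].
This gives a 10×5 integer matrix of rank 4; reducing to Smith normal form yields diagonal entries (1,1,1,1).

Reading off H_k = ker ∂_k / im ∂_{k+1}:

  H_0: rank C_0 − rank ∂_1 = 5 − 4 = 1, and the invariant factors of ∂_1 are all 1, so H_0 ≅ Z.
  H_1: rank ker ∂_1 − rank ∂_2 = (10 − 4) − 6 = 0, and the invariant factors of ∂_2 are all 1, so H_1 ≅ 0.
  H_2: rank ker ∂_2 − rank ∂_3 = (10 − 6) − 4 = 0, and the invariant factors of ∂_3 are all 1, so H_2 ≅ 0.
  H_3: rank ker ∂_3 − rank ∂_4 = (5 − 4) − 0 = 1, and there is no ∂_4, so H_3 ≅ Z.

(K is a triangulation of the 3-sphere S^3.)

Hence the Betti numbers are b_0 = 1, b_1 = 0, b_2 = 0, b_3 = 1.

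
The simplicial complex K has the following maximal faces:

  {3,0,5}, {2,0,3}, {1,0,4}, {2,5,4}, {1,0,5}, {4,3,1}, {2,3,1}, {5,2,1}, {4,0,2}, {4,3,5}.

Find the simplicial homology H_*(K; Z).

Take the total order 0 < 1 < 2 < 3 < 4 < 5 on the vertex set. Then K (dimension 2) consists of the simplices:

  0-simplices (6): [0], [1], [2], [3], [4], [5]
  1-simplices (15): [0,1], [0,2], [0,3], [0,4], [0,5], [1,2], [1,3], [1,4], [1,5], [2,3], [2,4], [2,5], [3,4], [3,5], [4,5]
  2-simplices (10): [0,1,4], [0,1,5], [0,2,3], [0,2,4], [0,3,5], [1,2,3], [1,2,5], [1,3,4], [2,4,5], [3,4,5]

Hence C_0 ≅ Z^6, C_1 ≅ Z^15, C_2 ≅ Z^10.

The boundary map ∂_1: C_1 → C_0 is given by ∂[p,q] = [q] − [p]. For instance
  ∂[2,4] = [4] − [2].
This gives a 6×15 integer matrix of rank 5; reducing to Smith normal form yields diagonal entries (1,1,1,1,1).

The boundary map ∂_2: C_2 → C_1 sends each 2-simplex [p,q,r] to [q,r] − [p,r] + [p,q]. For instance
  ∂[2,4,5] = [4,5] − [2,5] + [2,4],
  ∂[0,2,3] = [2,3] − [0,3] + [0,2].
This gives a 15×10 integer matrix of rank 10; reducing to Smith normal form yields diagonal entries (1,1,1,1,1,1,1,1,1,2).

Reading off H_k = ker ∂_k / im ∂_{k+1}:

  H_0: rank C_0 − rank ∂_1 = 6 − 5 = 1, and the invariant factors of ∂_1 are all 1, so H_0 ≅ Z.
  H_1: rank ker ∂_1 − rank ∂_2 = (15 − 5) − 10 = 0, and ∂_2 has invariant factor 2 > 1, so H_1 ≅ Z/2.
  H_2: rank ker ∂_2 − rank ∂_3 = (10 − 10) − 0 = 0, and there is no ∂_3, so H_2 ≅ 0.

As a check, the Euler characteristic is 6 − 15 + 10 = 1, which agrees with 1 − 0 + 0 = 1.

H_0 ≅ Z,  H_1 ≅ Z/2,  H_2 = 0.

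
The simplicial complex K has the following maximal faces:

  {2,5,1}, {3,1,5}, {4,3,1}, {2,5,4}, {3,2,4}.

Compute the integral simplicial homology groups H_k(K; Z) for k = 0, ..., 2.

H_0 ≅ Z,  H_1 ≅ Z,  H_2 = 0.

Order the vertices as 1 < 2 < 3 < 4 < 5. Listing each simplex with vertices in this order, K has dimension 2 with simplices:

  0-simplices (5): [1], [2], [3], [4], [5]
  1-simplices (10): [1,2], [1,3], [1,4], [1,5], [2,3], [2,4], [2,5], [3,4], [3,5], [4,5]
  2-simplices (5): [1,2,5], [1,3,4], [1,3,5], [2,3,4], [2,4,5]

Hence C_0 ≅ Z^5, C_1 ≅ Z^10, C_2 ≅ Z^5.

∂_1: C_1 → C_0 is given by ∂[p,q] = [q] − [p].
As a 5×10 matrix over Z this has rank 4, with invariant factors (1,1,1,1).

The boundary map ∂_2: C_2 → C_1 sends each 2-simplex [p,q,r] to [q,r] − [p,r] + [p,q]. For instance
  ∂[1,3,5] = [3,5] − [1,5] + [1,3],
  ∂[1,3,4] = [3,4] − [1,4] + [1,3].
This gives a 10×5 integer matrix of rank 5; reducing to Smith normal form yields diagonal entries (1,1,1,1,1).

Now H_k = ker ∂_k / im ∂_{k+1}, so:

  H_0: rank C_0 − rank ∂_1 = 5 − 4 = 1, and the invariant factors of ∂_1 are all 1, so H_0 ≅ Z.
  H_1: rank ker ∂_1 − rank ∂_2 = (10 − 4) − 5 = 1, and the invariant factors of ∂_2 are all 1, so H_1 ≅ Z.
  H_2: rank ker ∂_2 − rank ∂_3 = (5 − 5) − 0 = 0, and there is no ∂_3, so H_2 ≅ 0.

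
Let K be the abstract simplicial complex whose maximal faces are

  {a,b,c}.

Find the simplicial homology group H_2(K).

Fix the vertex order a < b < c and write every simplex with vertices in increasing order. Then dim K = 2 and the simplices of K are:

  0-simplices (3): a, b, c
  1-simplices (3): ab, ac, bc
  2-simplices (1): abc

so the chain groups are C_0 ≅ Z^3, C_1 ≅ Z^3, C_2 ≅ Z^1.

The boundary map ∂_1: C_1 → C_0 sends each edge [p,q] (with p < q) to q − p. For instance
  ∂ab = b − a.
The 3×3 boundary matrix has rank 2 and Smith normal form diag(1,1).

Boundary ∂_2: C_2 → C_1 sends each 2-simplex [p,q,r] to [q,r] − [p,r] + [p,q]. For instance
  ∂abc = bc − ac + ab.
This gives a 3×1 integer matrix of rank 1; reducing to Smith normal form yields diagonal entries (1).

Reading off H_k = ker ∂_k / im ∂_{k+1}:

  H_2: rank ker ∂_2 − rank ∂_3 = (1 − 1) − 0 = 0, and there is no ∂_3, so H_2 ≅ 0.

H_2 = 0.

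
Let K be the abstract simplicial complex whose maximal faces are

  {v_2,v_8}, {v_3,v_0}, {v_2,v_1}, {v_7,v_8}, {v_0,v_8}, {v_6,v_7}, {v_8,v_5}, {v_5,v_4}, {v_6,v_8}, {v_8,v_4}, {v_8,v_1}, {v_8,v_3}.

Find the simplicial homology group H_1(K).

H_1 ≅ Z^4.

Order the vertices as v_0 < v_1 < v_2 < v_3 < v_4 < v_5 < v_6 < v_7 < v_8. Listing each simplex with vertices in this order, K has dimension 1 with simplices:

  0-simplices (9): [v_0], [v_1], [v_2], [v_3], [v_4], [v_5], [v_6], [v_7], [v_8]
  1-simplices (12): [v_0,v_3], [v_0,v_8], [v_1,v_2], [v_1,v_8], [v_2,v_8], [v_3,v_8], [v_4,v_5], [v_4,v_8], [v_5,v_8], [v_6,v_7], [v_6,v_8], [v_7,v_8]

Hence C_0 ≅ Z^9, C_1 ≅ Z^12.

The boundary map ∂_1: C_1 → C_0 sends each edge [p,q] (with p < q) to q − p. For instance
  ∂[v_0,v_8] = [v_8] − [v_0].
The resulting 9×12 matrix has rank 8, and its Smith normal form has invariant factors (1,1,1,1,1,1,1,1).

Reading off H_k = ker ∂_k / im ∂_{k+1}:

  H_1: rank ker ∂_1 − rank ∂_2 = (12 − 8) − 0 = 4, and there is no ∂_2, so H_1 = Z^4.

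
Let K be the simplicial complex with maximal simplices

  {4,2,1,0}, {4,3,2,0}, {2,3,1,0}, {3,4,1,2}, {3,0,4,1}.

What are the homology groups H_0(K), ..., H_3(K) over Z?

H_0 ≅ Z,  H_1 = 0,  H_2 = 0,  H_3 ≅ Z.

We work with the vertex ordering 0 < 1 < 2 < 3 < 4. The simplices of K, each written with vertices in increasing order, are:

  0-simplices (5): [0], [1], [2], [3], [4]
  1-simplices (10): [0,1], [0,2], [0,3], [0,4], [1,2], [1,3], [1,4], [2,3], [2,4], [3,4]
  2-simplices (10): [0,1,2], [0,1,3], [0,1,4], [0,2,3], [0,2,4], [0,3,4], [1,2,3], [1,2,4], [1,3,4], [2,3,4]
  3-simplices (5): [0,1,2,3], [0,1,2,4], [0,1,3,4], [0,2,3,4], [1,2,3,4]

Hence C_0 ≅ Z^5, C_1 ≅ Z^10, C_2 ≅ Z^10, C_3 ≅ Z^5.

∂_1: C_1 → C_0 maps an edge to its endpoints' difference, ∂[p,q] = q − p. For instance
  ∂[1,2] = [2] − [1].
The 5×10 boundary matrix has rank 4 and Smith normal form diag(1,1,1,1).

The boundary map ∂_2: C_2 → C_1 sends each 2-simplex [p,q,r] to [q,r] − [p,r] + [p,q]. For instance
  ∂[0,1,2] = [1,2] − [0,2] + [0,1],
  ∂[1,2,4] = [2,4] − [1,4] + [1,2].
As a 10×10 matrix over Z this has rank 6, with invariant factors (1,1,1,1,1,1).

Boundary ∂_3: C_3 → C_2 sends each 3-simplex σ to the alternating sum Σ_i (−1)^i (σ with its i-th vertex removed). For instance
  ∂[1,2,3,4] = [2,3,4] − [1,3,4] + [1,2,4] − [1,2,3],
  ∂[0,1,2,3] = [1,2,3] − [0,2,3] + [0,1,3] − [0,1,2].
As a 10×5 matrix over Z this has rank 4, with invariant factors (1,1,1,1).

Computing H_k = (kernel of ∂_k) / (image of ∂_{k+1}):

  H_0: rank C_0 − rank ∂_1 = 5 − 4 = 1, and the invariant factors of ∂_1 are all 1, so H_0 ≅ Z.
  H_1: rank ker ∂_1 − rank ∂_2 = (10 − 4) − 6 = 0, and the invariant factors of ∂_2 are all 1, so H_1 ≅ 0.
  H_2: rank ker ∂_2 − rank ∂_3 = (10 − 6) − 4 = 0, and the invariant factors of ∂_3 are all 1, so H_2 ≅ 0.
  H_3: rank ker ∂_3 − rank ∂_4 = (5 − 4) − 0 = 1, and there is no ∂_4, so H_3 ≅ Z.

As a check, the Euler characteristic is 5 − 10 + 10 − 5 = 0, which agrees with 1 − 0 + 0 − 1 = 0.
(K is a triangulation of the 3-sphere S^3.)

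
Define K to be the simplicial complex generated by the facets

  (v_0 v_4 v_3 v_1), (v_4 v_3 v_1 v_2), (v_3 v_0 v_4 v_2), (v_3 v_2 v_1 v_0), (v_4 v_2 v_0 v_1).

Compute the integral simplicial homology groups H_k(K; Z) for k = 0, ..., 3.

Take the total order v_0 < v_1 < v_2 < v_3 < v_4 on the vertex set. Then K (dimension 3) consists of the simplices:

  0-simplices (5): [v_0], [v_1], [v_2], [v_3], [v_4]
  1-simplices (10): [v_0,v_1], [v_0,v_2], [v_0,v_3], [v_0,v_4], [v_1,v_2], [v_1,v_3], [v_1,v_4], [v_2,v_3], [v_2,v_4], [v_3,v_4]
  2-simplices (10): [v_0,v_1,v_2], [v_0,v_1,v_3], [v_0,v_1,v_4], [v_0,v_2,v_3], [v_0,v_2,v_4], [v_0,v_3,v_4], [v_1,v_2,v_3], [v_1,v_2,v_4], [v_1,v_3,v_4], [v_2,v_3,v_4]
  3-simplices (5): [v_0,v_1,v_2,v_3], [v_0,v_1,v_2,v_4], [v_0,v_1,v_3,v_4], [v_0,v_2,v_3,v_4], [v_1,v_2,v_3,v_4]

Hence C_0 ≅ Z^5, C_1 ≅ Z^10, C_2 ≅ Z^10, C_3 ≅ Z^5.

∂_1: C_1 → C_0 sends each edge [p,q] (with p < q) to q − p. For instance
  ∂[v_2,v_3] = [v_3] − [v_2].
The 5×10 boundary matrix has rank 4 and Smith normal form diag(1,1,1,1).

The boundary map ∂_2: C_2 → C_1 acts by ∂[p,q,r] = [q,r] − [p,r] + [p,q]. For instance
  ∂[v_1,v_3,v_4] = [v_3,v_4] − [v_1,v_4] + [v_1,v_3],
  ∂[v_0,v_2,v_4] = [v_2,v_4] − [v_0,v_4] + [v_0,v_2].
As a 10×10 matrix over Z this has rank 6, with invariant factors (1,1,1,1,1,1).

The boundary map ∂_3: C_3 → C_2 sends each 3-simplex σ to the alternating sum Σ_i (−1)^i (σ with its i-th vertex removed). For instance
  ∂[v_1,v_2,v_3,v_4] = [v_2,v_3,v_4] − [v_1,v_3,v_4] + [v_1,v_2,v_4] − [v_1,v_2,v_3],
  ∂[v_0,v_1,v_2,v_3] = [v_1,v_2,v_3] − [v_0,v_2,v_3] + [v_0,v_1,v_3] − [v_0,v_1,v_2].
As a 10×5 matrix over Z this has rank 4, with invariant factors (1,1,1,1).

Reading off H_k = ker ∂_k / im ∂_{k+1}:

  H_0: rank C_0 − rank ∂_1 = 5 − 4 = 1, and the invariant factors of ∂_1 are all 1, so H_0 ≅ Z.
  H_1: rank ker ∂_1 − rank ∂_2 = (10 − 4) − 6 = 0, and the invariant factors of ∂_2 are all 1, so H_1 ≅ 0.
  H_2: rank ker ∂_2 − rank ∂_3 = (10 − 6) − 4 = 0, and the invariant factors of ∂_3 are all 1, so H_2 ≅ 0.
  H_3: rank ker ∂_3 − rank ∂_4 = (5 − 4) − 0 = 1, and there is no ∂_4, so H_3 ≅ Z.

H_0 = Z,  H_1 = 0,  H_2 = 0,  H_3 = Z.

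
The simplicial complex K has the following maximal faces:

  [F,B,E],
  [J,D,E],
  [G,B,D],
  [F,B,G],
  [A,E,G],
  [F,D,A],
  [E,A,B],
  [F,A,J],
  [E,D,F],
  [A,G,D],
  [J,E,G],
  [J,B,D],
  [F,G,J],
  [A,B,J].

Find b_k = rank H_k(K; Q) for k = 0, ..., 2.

Take the total order A < B < D < E < F < G < J on the vertex set. Then K (dimension 2) consists of the simplices:

  0-simplices (7): A, B, D, E, F, G, J
  1-simplices (21): AB, AD, AE, AF, AG, AJ, BD, BE, BF, BG, BJ, DE, DF, DG, DJ, EF, EG, EJ, FG, FJ, GJ
  2-simplices (14): ABE, ABJ, ADF, ADG, AEG, AFJ, BDG, BDJ, BEF, BFG, DEF, DEJ, EGJ, FGJ

Hence C_0 ≅ Z^7, C_1 ≅ Z^21, C_2 ≅ Z^14.

Boundary ∂_1: C_1 → C_0 is given by ∂[p,q] = [q] − [p].
The resulting 7×21 matrix has rank 6, and its Smith normal form has invariant factors (1,1,1,1,1,1).

∂_2: C_2 → C_1 sends each 2-simplex [p,q,r] to [q,r] − [p,r] + [p,q]. For instance
  ∂BDG = DG − BG + BD,
  ∂ABJ = BJ − AJ + AB.
As a 21×14 matrix over Z this has rank 13, with invariant factors (1,1,1,1,1,1,1,1,1,1,1,1,1).

Computing H_k = (kernel of ∂_k) / (image of ∂_{k+1}):

  H_0: rank C_0 − rank ∂_1 = 7 − 6 = 1, and the invariant factors of ∂_1 are all 1, so H_0 = Z.
  H_1: rank ker ∂_1 − rank ∂_2 = (21 − 6) − 13 = 2, and the invariant factors of ∂_2 are all 1, so H_1 = Z^2.
  H_2: rank ker ∂_2 − rank ∂_3 = (14 − 13) − 0 = 1, and there is no ∂_3, so H_2 = Z.

Hence the Betti numbers are b_0 = 1, b_1 = 2, b_2 = 1.

b_0 = 1, b_1 = 2, b_2 = 1.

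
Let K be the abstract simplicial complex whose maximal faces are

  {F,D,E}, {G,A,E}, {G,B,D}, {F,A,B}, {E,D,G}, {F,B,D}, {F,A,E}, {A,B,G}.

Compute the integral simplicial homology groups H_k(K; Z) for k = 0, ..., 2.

H_0 = Z,  H_1 = 0,  H_2 = Z.

Fix the vertex order A < B < D < E < F < G and write every simplex with vertices in increasing order. Then dim K = 2 and the simplices of K are:

  0-simplices (6): A, B, D, E, F, G
  1-simplices (12): AB, AE, AF, AG, BD, BF, BG, DE, DF, DG, EF, EG
  2-simplices (8): ABF, ABG, AEF, AEG, BDF, BDG, DEF, DEG

Hence C_0 ≅ Z^6, C_1 ≅ Z^12, C_2 ≅ Z^8.

∂_1: C_1 → C_0 is given by ∂[p,q] = [q] − [p]. For instance
  ∂BD = D − B.
The resulting 6×12 matrix has rank 5, and its Smith normal form has invariant factors (1,1,1,1,1).

Boundary ∂_2: C_2 → C_1 acts by ∂[p,q,r] = [q,r] − [p,r] + [p,q]. For instance
  ∂AEG = EG − AG + AE,
  ∂DEF = EF − DF + DE.
As a 12×8 matrix over Z this has rank 7, with invariant factors (1,1,1,1,1,1,1).

From H_k ≅ ker(∂_k) / im(∂_{k+1}) we obtain:

  H_0: rank C_0 − rank ∂_1 = 6 − 5 = 1, and the invariant factors of ∂_1 are all 1, so H_0 = Z.
  H_1: rank ker ∂_1 − rank ∂_2 = (12 − 5) − 7 = 0, and the invariant factors of ∂_2 are all 1, so H_1 = 0.
  H_2: rank ker ∂_2 − rank ∂_3 = (8 − 7) − 0 = 1, and there is no ∂_3, so H_2 = Z.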